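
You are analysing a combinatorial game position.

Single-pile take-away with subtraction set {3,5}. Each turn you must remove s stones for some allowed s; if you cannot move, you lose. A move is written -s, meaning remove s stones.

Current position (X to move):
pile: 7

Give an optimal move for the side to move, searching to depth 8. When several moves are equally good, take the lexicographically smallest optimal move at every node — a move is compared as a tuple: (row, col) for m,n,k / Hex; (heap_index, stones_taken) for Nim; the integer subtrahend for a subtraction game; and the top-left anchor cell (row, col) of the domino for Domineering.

X's best at [7]: -5

ply 1, X at 7 | -3=-1→4; -5=+1→2*
ply 2: 2 is terminal -1 (O); from 7 depth 8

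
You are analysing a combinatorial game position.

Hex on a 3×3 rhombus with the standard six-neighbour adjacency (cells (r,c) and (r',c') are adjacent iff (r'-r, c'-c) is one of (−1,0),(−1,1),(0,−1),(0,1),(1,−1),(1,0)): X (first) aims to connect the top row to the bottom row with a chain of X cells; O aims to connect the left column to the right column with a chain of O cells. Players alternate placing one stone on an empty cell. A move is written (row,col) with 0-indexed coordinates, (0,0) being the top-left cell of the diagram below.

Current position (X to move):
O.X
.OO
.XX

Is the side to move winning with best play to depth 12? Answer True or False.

ply 1, X at O.X/.OO/.XX | (0,1)=-1→OXX/.OO/.XX*; (1,0)=-1→O.X/XOO/.XX; (2,0)=-1→O.X/.OO/XXX
ply 2, O at OXX/.OO/.XX | (1,0)=+1→OXX/OOO/.XX*; (2,0)=+1→OXX/.OO/OXX
ply 3: OXX/OOO/.XX is terminal -1 (X); from O.X/.OO/.XX depth 12

X winning at [O.X/.OO/.XX]: False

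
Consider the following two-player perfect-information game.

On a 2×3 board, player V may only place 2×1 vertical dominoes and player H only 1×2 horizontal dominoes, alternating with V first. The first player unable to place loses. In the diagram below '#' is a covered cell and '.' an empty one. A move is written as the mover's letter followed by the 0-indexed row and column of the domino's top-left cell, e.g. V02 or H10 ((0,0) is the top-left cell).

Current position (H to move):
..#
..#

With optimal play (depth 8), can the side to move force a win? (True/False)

H winning at [..#/..#]: True

p1 H@[..#/..#]: H00[###/..#]+1* H10[..#/###]+1
p2 V@[###/..#] terminal -1; root [..#/..#] d8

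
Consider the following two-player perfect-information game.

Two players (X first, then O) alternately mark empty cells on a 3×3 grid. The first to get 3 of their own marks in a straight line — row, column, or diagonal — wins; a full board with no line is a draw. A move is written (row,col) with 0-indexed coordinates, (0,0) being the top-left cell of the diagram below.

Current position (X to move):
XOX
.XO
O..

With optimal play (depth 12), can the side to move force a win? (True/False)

X winning at [XOX/.XO/O..]: True

p1 X@[XOX/.XO/O..]: (1,0)[XOX/XXO/O..]+0 (2,1)[XOX/.XO/OX.]+0 (2,2)[XOX/.XO/O.X]+1*
p2 O@[XOX/.XO/O.X] terminal -1; root [XOX/.XO/O..] d12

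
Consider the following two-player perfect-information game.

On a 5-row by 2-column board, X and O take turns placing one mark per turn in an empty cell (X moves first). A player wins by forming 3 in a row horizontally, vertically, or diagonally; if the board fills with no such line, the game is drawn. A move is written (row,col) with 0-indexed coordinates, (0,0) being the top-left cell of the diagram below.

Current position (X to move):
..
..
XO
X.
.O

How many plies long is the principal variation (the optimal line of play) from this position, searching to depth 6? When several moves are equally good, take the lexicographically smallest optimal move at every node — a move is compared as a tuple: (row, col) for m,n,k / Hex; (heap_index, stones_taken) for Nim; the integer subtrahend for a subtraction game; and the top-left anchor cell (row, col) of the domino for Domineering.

[../../XO/X./.O] X move#1: (0,0):-1/X./../XO/X./.O, (0,1):-1/.X/../XO/X./.O, (1,0):+1/../X./XO/X./.O*, (1,1):-1/../.X/XO/X./.O, (3,1):+1/../../XO/XX/.O, (4,0):+1/../../XO/X./XO
[../X./XO/X./.O] end (terminal -1, O#2); searched ../../XO/X./.O to 6

PV length from [../../XO/X./.O]: 1 ply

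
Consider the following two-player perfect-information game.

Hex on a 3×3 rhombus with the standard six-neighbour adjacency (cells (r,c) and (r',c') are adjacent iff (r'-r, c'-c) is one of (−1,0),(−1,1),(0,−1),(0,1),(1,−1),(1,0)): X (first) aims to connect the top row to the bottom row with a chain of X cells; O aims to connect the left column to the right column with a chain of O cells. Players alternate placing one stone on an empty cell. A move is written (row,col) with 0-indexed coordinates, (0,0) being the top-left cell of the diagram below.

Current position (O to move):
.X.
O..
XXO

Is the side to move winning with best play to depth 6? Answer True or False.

O winning at [.X./O../XXO]: True

p1 O@[.X./O../XXO]: (0,0)[OX./O../XXO]-1 (0,2)[.XO/O../XXO]-1 (1,1)[.X./OO./XXO]+1* (1,2)[.X./O.O/XXO]-1
p2 X@[.X./OO./XXO]: (0,0)[XX./OO./XXO]-1* (0,2)[.XX/OO./XXO]-1 (1,2)[.X./OOX/XXO]-1
p3 O@[XX./OO./XXO]: (0,2)[XXO/OO./XXO]+1* (1,2)[XX./OOO/XXO]+1
p4 X@[XXO/OO./XXO] terminal -1; root [.X./O../XXO] d6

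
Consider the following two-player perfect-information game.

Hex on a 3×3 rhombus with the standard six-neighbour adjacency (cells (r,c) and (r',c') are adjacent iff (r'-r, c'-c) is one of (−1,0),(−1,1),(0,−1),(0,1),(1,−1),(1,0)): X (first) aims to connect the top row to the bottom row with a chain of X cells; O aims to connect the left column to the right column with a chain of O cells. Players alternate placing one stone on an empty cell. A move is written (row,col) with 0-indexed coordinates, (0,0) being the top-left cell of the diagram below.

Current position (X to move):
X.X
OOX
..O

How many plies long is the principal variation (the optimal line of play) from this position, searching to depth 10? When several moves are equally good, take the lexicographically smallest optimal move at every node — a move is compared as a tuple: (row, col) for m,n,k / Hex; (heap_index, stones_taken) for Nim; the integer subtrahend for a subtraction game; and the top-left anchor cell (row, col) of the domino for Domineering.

[X.X/OOX/..O] X move#1: (0,1):-1/XXX/OOX/..O, (2,0):-1/X.X/OOX/X.O, (2,1):+1/X.X/OOX/.XO*
[X.X/OOX/.XO] end (terminal -1, O#2); searched X.X/OOX/..O to 10

PV length from [X.X/OOX/..O]: 1 ply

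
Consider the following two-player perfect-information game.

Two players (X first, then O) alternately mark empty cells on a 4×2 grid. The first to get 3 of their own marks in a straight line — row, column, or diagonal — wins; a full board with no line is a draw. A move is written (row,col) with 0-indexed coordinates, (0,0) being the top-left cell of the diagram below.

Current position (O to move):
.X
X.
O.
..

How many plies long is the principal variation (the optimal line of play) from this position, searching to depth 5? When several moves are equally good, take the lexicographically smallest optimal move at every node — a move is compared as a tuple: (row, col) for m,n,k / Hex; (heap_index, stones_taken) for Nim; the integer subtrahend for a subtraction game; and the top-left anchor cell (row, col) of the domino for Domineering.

PV length from [.X/X./O./..]: 5 plies

p1 O@[.X/X./O./..]: (0,0)[OX/X./O./..]+0* (1,1)[.X/XO/O./..]+0 (2,1)[.X/X./OO/..]+0 (3,0)[.X/X./O./O.]+0 (3,1)[.X/X./O./.O]+0
p2 X@[OX/X./O./..]: (1,1)[OX/XX/O./..]+0* (2,1)[OX/X./OX/..]+0 (3,0)[OX/X./O./X.]+0 (3,1)[OX/X./O./.X]+0
p3 O@[OX/XX/O./..]: (2,1)[OX/XX/OO/..]+0* (3,0)[OX/XX/O./O.]-1 (3,1)[OX/XX/O./.O]-1
p4 X@[OX/XX/OO/..]: (3,0)[OX/XX/OO/X.]+0* (3,1)[OX/XX/OO/.X]+0
p5 O@[OX/XX/OO/X.]: (3,1)[OX/XX/OO/XO]+0*
p6 X@[OX/XX/OO/XO] terminal +0; root [.X/X./O./..] d5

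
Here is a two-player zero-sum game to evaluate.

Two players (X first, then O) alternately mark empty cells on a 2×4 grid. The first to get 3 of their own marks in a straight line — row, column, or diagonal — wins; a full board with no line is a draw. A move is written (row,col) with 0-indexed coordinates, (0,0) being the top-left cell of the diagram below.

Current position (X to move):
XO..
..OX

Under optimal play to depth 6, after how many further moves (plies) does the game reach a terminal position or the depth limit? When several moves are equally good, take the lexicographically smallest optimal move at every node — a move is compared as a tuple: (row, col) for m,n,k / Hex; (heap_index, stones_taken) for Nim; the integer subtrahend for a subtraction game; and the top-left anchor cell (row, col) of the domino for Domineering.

ply 1, X at XO../..OX | (0,2)=+0→XOX./..OX*; (0,3)=+0→XO.X/..OX; (1,0)=+0→XO../X.OX; (1,1)=+0→XO../.XOX
ply 2, O at XOX./..OX | (0,3)=+0→XOXO/..OX*; (1,0)=+0→XOX./O.OX; (1,1)=+0→XOX./.OOX
ply 3, X at XOXO/..OX | (1,0)=+0→XOXO/X.OX*; (1,1)=+0→XOXO/.XOX
ply 4, O at XOXO/X.OX | (1,1)=+0→XOXO/XOOX*
ply 5: XOXO/XOOX is terminal +0 (X); from XO../..OX depth 6

PV length from [XO../..OX]: 4 plies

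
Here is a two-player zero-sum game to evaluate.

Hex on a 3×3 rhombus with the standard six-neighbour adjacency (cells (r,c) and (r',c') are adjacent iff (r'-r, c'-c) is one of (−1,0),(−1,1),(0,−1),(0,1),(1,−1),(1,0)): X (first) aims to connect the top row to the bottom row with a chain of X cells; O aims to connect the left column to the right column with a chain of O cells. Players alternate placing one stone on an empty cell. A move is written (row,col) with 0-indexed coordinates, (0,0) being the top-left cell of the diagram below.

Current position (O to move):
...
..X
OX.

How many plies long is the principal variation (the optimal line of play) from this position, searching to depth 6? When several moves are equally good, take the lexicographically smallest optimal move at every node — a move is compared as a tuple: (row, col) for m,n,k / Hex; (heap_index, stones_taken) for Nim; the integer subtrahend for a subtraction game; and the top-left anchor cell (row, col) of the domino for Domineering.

ply 1, O at .../..X/OX. | (0,0)=-1→O../..X/OX.; (0,1)=-1→.O./..X/OX.; (0,2)=+1→..O/..X/OX.*; (1,0)=-1→.../O.X/OX.; (1,1)=-1→.../.OX/OX.; (2,2)=-1→.../..X/OXO
ply 2, X at ..O/..X/OX. | (0,0)=-1→X.O/..X/OX.*; (0,1)=-1→.XO/..X/OX.; (1,0)=-1→..O/X.X/OX.; (1,1)=-1→..O/.XX/OX.; (2,2)=-1→..O/..X/OXX
ply 3, O at X.O/..X/OX. | (0,1)=+1→XOO/..X/OX.*; (1,0)=+1→X.O/O.X/OX.; (1,1)=+1→X.O/.OX/OX.; (2,2)=-1→X.O/..X/OXO
ply 4, X at XOO/..X/OX. | (1,0)=-1→XOO/X.X/OX.*; (1,1)=-1→XOO/.XX/OX.; (2,2)=-1→XOO/..X/OXX
ply 5, O at XOO/X.X/OX. | (1,1)=+1→XOO/XOX/OX.*; (2,2)=-1→XOO/X.X/OXO
ply 6: XOO/XOX/OX. is terminal -1 (X); from .../..X/OX. depth 6

PV length from [.../..X/OX.]: 5 plies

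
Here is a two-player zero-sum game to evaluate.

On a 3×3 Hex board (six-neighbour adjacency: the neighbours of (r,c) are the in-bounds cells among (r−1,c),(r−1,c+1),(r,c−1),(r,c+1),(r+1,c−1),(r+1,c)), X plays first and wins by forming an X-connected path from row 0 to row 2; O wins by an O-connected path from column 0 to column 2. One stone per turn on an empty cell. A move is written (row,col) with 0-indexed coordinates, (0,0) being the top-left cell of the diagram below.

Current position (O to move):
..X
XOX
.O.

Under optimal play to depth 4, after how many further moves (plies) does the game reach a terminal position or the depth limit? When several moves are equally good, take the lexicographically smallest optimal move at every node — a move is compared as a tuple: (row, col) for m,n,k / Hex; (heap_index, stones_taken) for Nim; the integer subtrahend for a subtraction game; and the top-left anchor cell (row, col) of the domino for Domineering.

PV length from [..X/XOX/.O.]: 4 plies

p1 O@[..X/XOX/.O.]: (0,0)[O.X/XOX/.O.]-1* (0,1)[.OX/XOX/.O.]-1 (2,0)[..X/XOX/OO.]-1 (2,2)[..X/XOX/.OO]-1
p2 X@[O.X/XOX/.O.]: (0,1)[OXX/XOX/.O.]+1* (2,0)[O.X/XOX/XO.]+1 (2,2)[O.X/XOX/.OX]+1
p3 O@[OXX/XOX/.O.]: (2,0)[OXX/XOX/OO.]-1* (2,2)[OXX/XOX/.OO]-1
p4 X@[OXX/XOX/OO.]: (2,2)[OXX/XOX/OOX]+1*
p5 O@[OXX/XOX/OOX] terminal -1; root [..X/XOX/.O.] d4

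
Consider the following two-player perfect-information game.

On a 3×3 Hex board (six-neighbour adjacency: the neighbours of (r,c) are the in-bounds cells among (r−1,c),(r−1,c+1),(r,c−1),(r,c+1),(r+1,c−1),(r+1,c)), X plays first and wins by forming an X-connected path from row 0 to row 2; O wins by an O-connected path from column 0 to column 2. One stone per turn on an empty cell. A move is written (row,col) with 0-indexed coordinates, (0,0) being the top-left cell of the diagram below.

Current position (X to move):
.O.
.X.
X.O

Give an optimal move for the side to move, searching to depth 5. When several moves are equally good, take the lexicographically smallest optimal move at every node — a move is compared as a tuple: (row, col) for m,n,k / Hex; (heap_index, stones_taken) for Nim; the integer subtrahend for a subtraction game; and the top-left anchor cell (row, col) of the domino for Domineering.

X's best at [.O./.X./X.O]: (0,0)

p1 X@[.O./.X./X.O]: (0,0)[XO./.X./X.O]+1* (0,2)[.OX/.X./X.O]+1 (1,0)[.O./XX./X.O]+1 (1,2)[.O./.XX/X.O]-1 (2,1)[.O./.X./XXO]-1
p2 O@[XO./.X./X.O]: (0,2)[XOO/.X./X.O]-1* (1,0)[XO./OX./X.O]-1 (1,2)[XO./.XO/X.O]-1 (2,1)[XO./.X./XOO]-1
p3 X@[XOO/.X./X.O]: (1,0)[XOO/XX./X.O]+1* (1,2)[XOO/.XX/X.O]-1 (2,1)[XOO/.X./XXO]-1
p4 O@[XOO/XX./X.O] terminal -1; root [.O./.X./X.O] d5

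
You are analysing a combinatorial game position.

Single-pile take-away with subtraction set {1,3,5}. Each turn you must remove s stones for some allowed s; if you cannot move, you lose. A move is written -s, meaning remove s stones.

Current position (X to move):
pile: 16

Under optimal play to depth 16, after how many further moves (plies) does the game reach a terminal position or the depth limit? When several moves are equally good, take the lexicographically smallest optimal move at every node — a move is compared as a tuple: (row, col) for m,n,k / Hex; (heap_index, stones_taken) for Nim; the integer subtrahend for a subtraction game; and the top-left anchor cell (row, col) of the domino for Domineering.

p1 X@[16]: -1[15]-1* -3[13]-1 -5[11]-1
p2 O@[15]: -1[14]+1* -3[12]+1 -5[10]+1
p3 X@[14]: -1[13]-1* -3[11]-1 -5[9]-1
p4 O@[13]: -1[12]+1* -3[10]+1 -5[8]+1
p5 X@[12]: -1[11]-1* -3[9]-1 -5[7]-1
p6 O@[11]: -1[10]+1* -3[8]+1 -5[6]+1
p7 X@[10]: -1[9]-1* -3[7]-1 -5[5]-1
p8 O@[9]: -1[8]+1* -3[6]+1 -5[4]+1
p9 X@[8]: -1[7]-1* -3[5]-1 -5[3]-1
p10 O@[7]: -1[6]+1* -3[4]+1 -5[2]+1
p11 X@[6]: -1[5]-1* -3[3]-1 -5[1]-1
p12 O@[5]: -1[4]+1* -3[2]+1 -5[0]+1
p13 X@[4]: -1[3]-1* -3[1]-1
p14 O@[3]: -1[2]+1* -3[0]+1
p15 X@[2]: -1[1]-1*
p16 O@[1]: -1[0]+1*
p17 X@[0] terminal -1; root [16] d16

PV length from [16]: 16 plies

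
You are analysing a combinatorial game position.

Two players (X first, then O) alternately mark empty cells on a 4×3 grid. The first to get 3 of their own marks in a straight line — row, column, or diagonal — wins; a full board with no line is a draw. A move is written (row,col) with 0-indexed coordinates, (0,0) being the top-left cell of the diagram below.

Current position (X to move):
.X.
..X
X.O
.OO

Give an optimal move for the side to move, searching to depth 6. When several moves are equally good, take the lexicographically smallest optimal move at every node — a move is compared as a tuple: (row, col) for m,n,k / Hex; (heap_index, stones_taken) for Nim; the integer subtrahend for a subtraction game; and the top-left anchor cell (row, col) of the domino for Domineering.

p1 X@[.X./..X/X.O/.OO]: (0,0)[XX./..X/X.O/.OO]-1 (0,2)[.XX/..X/X.O/.OO]-1 (1,0)[.X./X.X/X.O/.OO]-1 (1,1)[.X./.XX/X.O/.OO]-1 (2,1)[.X./..X/XXO/.OO]-1 (3,0)[.X./..X/X.O/XOO]+1*
p2 O@[.X./..X/X.O/XOO]: (0,0)[OX./..X/X.O/XOO]-1* (0,2)[.XO/..X/X.O/XOO]-1 (1,0)[.X./O.X/X.O/XOO]-1 (1,1)[.X./.OX/X.O/XOO]-1 (2,1)[.X./..X/XOO/XOO]-1
p3 X@[OX./..X/X.O/XOO]: (0,2)[OXX/..X/X.O/XOO]-1 (1,0)[OX./X.X/X.O/XOO]+1* (1,1)[OX./.XX/X.O/XOO]+1 (2,1)[OX./..X/XXO/XOO]+1
p4 O@[OX./X.X/X.O/XOO] terminal -1; root [.X./..X/X.O/.OO] d6

X's best at [.X./..X/X.O/.OO]: (3,0)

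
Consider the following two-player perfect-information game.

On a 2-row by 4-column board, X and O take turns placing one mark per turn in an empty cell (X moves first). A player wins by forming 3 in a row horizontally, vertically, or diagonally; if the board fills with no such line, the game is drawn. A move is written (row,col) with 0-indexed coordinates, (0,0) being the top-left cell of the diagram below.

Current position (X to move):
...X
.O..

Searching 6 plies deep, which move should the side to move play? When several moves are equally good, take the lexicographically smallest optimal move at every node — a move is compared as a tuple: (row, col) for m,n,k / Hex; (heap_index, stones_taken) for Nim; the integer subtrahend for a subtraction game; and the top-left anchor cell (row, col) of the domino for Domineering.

X's best at [...X/.O..]: (0,1)

ply 1, X at ...X/.O.. | (0,0)=-1→X..X/.O..; (0,1)=+0→.X.X/.O..*; (0,2)=+0→..XX/.O..; (1,0)=+0→...X/XO..; (1,2)=+0→...X/.OX.; (1,3)=+0→...X/.O.X
ply 2, O at .X.X/.O.. | (0,0)=-1→OX.X/.O..; (0,2)=+0→.XOX/.O..*; (1,0)=-1→.X.X/OO..; (1,2)=-1→.X.X/.OO.; (1,3)=-1→.X.X/.O.O
ply 3, X at .XOX/.O.. | (0,0)=-1→XXOX/.O..; (1,0)=+0→.XOX/XO..*; (1,2)=+0→.XOX/.OX.; (1,3)=+0→.XOX/.O.X
ply 4, O at .XOX/XO.. | (0,0)=+0→OXOX/XO..*; (1,2)=+0→.XOX/XOO.; (1,3)=+0→.XOX/XO.O
ply 5, X at OXOX/XO.. | (1,2)=+0→OXOX/XOX.*; (1,3)=+0→OXOX/XO.X
ply 6, O at OXOX/XOX. | (1,3)=+0→OXOX/XOXO*
ply 7: OXOX/XOXO is terminal +0 (X); from ...X/.O.. depth 6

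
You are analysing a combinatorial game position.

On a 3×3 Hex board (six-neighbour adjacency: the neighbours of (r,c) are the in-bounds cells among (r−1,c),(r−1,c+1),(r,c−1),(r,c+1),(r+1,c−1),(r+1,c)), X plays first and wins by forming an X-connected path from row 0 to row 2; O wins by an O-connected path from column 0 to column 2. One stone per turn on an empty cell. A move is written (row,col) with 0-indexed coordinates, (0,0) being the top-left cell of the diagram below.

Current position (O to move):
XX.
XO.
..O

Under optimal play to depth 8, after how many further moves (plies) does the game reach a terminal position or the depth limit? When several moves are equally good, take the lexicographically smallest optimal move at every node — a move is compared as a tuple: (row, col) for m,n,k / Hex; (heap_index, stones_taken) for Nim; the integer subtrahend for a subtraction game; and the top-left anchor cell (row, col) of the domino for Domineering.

PV length from [XX./XO./..O]: 3 plies

[XX./XO./..O] O move#1: (0,2):-1/XXO/XO./..O, (1,2):-1/XX./XOO/..O, (2,0):+1/XX./XO./O.O*, (2,1):-1/XX./XO./.OO
[XX./XO./O.O] X move#2: (0,2):-1/XXX/XO./O.O*, (1,2):-1/XX./XOX/O.O, (2,1):-1/XX./XO./OXO
[XXX/XO./O.O] O move#3: (1,2):+1/XXX/XOO/O.O*, (2,1):+1/XXX/XO./OOO
[XXX/XOO/O.O] end (terminal -1, X#4); searched XX./XO./..O to 8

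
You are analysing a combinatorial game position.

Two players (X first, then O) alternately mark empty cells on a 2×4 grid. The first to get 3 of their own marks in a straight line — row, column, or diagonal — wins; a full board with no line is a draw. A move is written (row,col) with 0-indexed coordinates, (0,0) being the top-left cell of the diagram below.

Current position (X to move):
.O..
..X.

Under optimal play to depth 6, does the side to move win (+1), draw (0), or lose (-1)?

ply 1, X at .O../..X. | (0,0)=+0→XO../..X.; (0,2)=+0→.OX./..X.; (0,3)=+0→.O.X/..X.; (1,0)=+0→.O../X.X.; (1,1)=+1→.O../.XX.*; (1,3)=+0→.O../..XX
ply 2, O at .O../.XX. | (0,0)=-1→OO../.XX.*; (0,2)=-1→.OO./.XX.; (0,3)=-1→.O.O/.XX.; (1,0)=-1→.O../OXX.; (1,3)=-1→.O../.XXO
ply 3, X at OO../.XX. | (0,2)=+1→OOX./.XX.*; (0,3)=-1→OO.X/.XX.; (1,0)=+1→OO../XXX.; (1,3)=+1→OO../.XXX
ply 4, O at OOX./.XX. | (0,3)=-1→OOXO/.XX.*; (1,0)=-1→OOX./OXX.; (1,3)=-1→OOX./.XXO
ply 5, X at OOXO/.XX. | (1,0)=+1→OOXO/XXX.*; (1,3)=+1→OOXO/.XXX
ply 6: OOXO/XXX. is terminal -1 (O); from .O../..X. depth 6

value(.O../..X., X) = +1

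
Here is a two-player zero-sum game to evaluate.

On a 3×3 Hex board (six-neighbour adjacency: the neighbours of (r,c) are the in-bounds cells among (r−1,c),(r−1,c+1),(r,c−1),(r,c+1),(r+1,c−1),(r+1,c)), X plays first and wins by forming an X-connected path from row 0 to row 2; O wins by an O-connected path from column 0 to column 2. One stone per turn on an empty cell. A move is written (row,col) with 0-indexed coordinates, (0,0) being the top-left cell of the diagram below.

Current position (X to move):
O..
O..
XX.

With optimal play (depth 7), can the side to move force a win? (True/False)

[O../O../XX.] X move#1: (0,1):-1/OX./O../XX., (0,2):+1/O.X/O../XX.*, (1,1):+1/O../OX./XX., (1,2):-1/O../O.X/XX., (2,2):-1/O../O../XXX
[O.X/O../XX.] O move#2: (0,1):-1/OOX/O../XX.*, (1,1):-1/O.X/OO./XX., (1,2):-1/O.X/O.O/XX., (2,2):-1/O.X/O../XXO
[OOX/O../XX.] X move#3: (1,1):+1/OOX/OX./XX.*, (1,2):+1/OOX/O.X/XX., (2,2):+1/OOX/O../XXX
[OOX/OX./XX.] end (terminal -1, O#4); searched O../O../XX. to 7

X winning at [O../O../XX.]: True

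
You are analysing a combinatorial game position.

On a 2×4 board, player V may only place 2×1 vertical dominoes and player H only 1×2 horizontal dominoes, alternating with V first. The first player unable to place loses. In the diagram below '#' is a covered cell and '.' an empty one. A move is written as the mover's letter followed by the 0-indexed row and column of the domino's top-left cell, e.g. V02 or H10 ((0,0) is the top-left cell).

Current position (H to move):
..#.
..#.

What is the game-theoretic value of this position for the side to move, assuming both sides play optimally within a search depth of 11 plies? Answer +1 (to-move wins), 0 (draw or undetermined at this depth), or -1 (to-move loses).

ply 1, H at ..#./..#. | H00=+1→###./..#.*; H10=+1→..#./###.
ply 2, V at ###./..#. | V03=-1→####/..##*
ply 3, H at ####/..## | H10=+1→####/####*
ply 4: ####/#### is terminal -1 (V); from ..#./..#. depth 11

value(..#./..#., H) = +1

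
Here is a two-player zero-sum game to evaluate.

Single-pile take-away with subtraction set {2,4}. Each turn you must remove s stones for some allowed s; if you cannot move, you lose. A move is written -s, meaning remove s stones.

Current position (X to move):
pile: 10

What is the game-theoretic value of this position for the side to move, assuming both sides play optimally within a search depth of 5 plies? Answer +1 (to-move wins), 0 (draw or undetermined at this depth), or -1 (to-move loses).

value(10, X) = +1

ply 1, X at 10 | -2=-1→8; -4=+1→6*
ply 2, O at 6 | -2=-1→4*; -4=-1→2
ply 3, X at 4 | -2=-1→2; -4=+1→0*
ply 4: 0 is terminal -1 (O); from 10 depth 5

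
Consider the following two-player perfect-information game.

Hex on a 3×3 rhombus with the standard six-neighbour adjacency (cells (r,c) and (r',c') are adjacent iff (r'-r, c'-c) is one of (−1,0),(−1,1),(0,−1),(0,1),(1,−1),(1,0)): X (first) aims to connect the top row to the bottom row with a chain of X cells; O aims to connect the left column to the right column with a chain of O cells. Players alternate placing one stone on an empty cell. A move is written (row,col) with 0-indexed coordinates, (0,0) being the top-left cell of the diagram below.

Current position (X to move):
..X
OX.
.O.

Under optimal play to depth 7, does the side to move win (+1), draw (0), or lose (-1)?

value(..X/OX./.O., X) = +1

ply 1, X at ..X/OX./.O. | (0,0)=-1→X.X/OX./.O.; (0,1)=-1→.XX/OX./.O.; (1,2)=+1→..X/OXX/.O.*; (2,0)=+1→..X/OX./XO.; (2,2)=+1→..X/OX./.OX
ply 2, O at ..X/OXX/.O. | (0,0)=-1→O.X/OXX/.O.*; (0,1)=-1→.OX/OXX/.O.; (2,0)=-1→..X/OXX/OO.; (2,2)=-1→..X/OXX/.OO
ply 3, X at O.X/OXX/.O. | (0,1)=+1→OXX/OXX/.O.*; (2,0)=+1→O.X/OXX/XO.; (2,2)=+1→O.X/OXX/.OX
ply 4, O at OXX/OXX/.O. | (2,0)=-1→OXX/OXX/OO.*; (2,2)=-1→OXX/OXX/.OO
ply 5, X at OXX/OXX/OO. | (2,2)=+1→OXX/OXX/OOX*
ply 6: OXX/OXX/OOX is terminal -1 (O); from ..X/OX./.O. depth 7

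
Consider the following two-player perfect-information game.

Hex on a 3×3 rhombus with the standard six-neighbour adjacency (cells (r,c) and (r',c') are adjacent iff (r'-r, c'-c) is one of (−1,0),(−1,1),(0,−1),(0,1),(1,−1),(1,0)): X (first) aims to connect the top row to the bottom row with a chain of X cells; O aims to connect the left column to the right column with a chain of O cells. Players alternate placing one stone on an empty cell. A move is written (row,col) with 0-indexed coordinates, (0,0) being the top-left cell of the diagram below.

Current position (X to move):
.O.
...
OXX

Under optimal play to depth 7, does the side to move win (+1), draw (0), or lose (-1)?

ply 1, X at .O./.../OXX | (0,0)=-1→XO./.../OXX; (0,2)=+1→.OX/.../OXX*; (1,0)=-1→.O./X../OXX; (1,1)=-1→.O./.X./OXX; (1,2)=-1→.O./..X/OXX
ply 2, O at .OX/.../OXX | (0,0)=-1→OOX/.../OXX*; (1,0)=-1→.OX/O../OXX; (1,1)=-1→.OX/.O./OXX; (1,2)=-1→.OX/..O/OXX
ply 3, X at OOX/.../OXX | (1,0)=+1→OOX/X../OXX*; (1,1)=+1→OOX/.X./OXX; (1,2)=+1→OOX/..X/OXX
ply 4, O at OOX/X../OXX | (1,1)=-1→OOX/XO./OXX*; (1,2)=-1→OOX/X.O/OXX
ply 5, X at OOX/XO./OXX | (1,2)=+1→OOX/XOX/OXX*
ply 6: OOX/XOX/OXX is terminal -1 (O); from .O./.../OXX depth 7

value(.O./.../OXX, X) = +1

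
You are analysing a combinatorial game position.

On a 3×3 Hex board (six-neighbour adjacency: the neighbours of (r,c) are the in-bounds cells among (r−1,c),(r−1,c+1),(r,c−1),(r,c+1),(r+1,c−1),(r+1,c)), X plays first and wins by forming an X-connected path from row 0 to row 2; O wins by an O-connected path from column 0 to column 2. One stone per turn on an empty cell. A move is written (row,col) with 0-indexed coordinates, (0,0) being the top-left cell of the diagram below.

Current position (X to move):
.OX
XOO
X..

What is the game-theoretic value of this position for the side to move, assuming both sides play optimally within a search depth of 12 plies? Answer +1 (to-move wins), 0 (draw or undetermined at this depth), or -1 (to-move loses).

value(.OX/XOO/X.., X) = +1

[.OX/XOO/X..] X move#1: (0,0):+1/XOX/XOO/X..*, (2,1):-1/.OX/XOO/XX., (2,2):-1/.OX/XOO/X.X
[XOX/XOO/X..] end (terminal -1, O#2); searched .OX/XOO/X.. to 12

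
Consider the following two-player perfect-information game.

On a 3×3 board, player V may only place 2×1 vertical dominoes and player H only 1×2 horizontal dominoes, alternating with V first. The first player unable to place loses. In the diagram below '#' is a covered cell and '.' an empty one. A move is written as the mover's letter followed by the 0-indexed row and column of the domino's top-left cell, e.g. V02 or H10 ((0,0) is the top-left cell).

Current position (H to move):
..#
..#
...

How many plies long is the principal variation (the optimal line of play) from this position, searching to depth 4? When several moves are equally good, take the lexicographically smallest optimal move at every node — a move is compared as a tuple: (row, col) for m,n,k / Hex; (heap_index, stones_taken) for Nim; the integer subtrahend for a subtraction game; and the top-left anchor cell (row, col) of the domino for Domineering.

[..#/..#/...] H move#1: H00:-1/###/..#/..., H10:+1/..#/###/...*, H20:-1/..#/..#/##., H21:-1/..#/..#/.##
[..#/###/...] end (terminal -1, V#2); searched ..#/..#/... to 4

PV length from [..#/..#/...]: 1 ply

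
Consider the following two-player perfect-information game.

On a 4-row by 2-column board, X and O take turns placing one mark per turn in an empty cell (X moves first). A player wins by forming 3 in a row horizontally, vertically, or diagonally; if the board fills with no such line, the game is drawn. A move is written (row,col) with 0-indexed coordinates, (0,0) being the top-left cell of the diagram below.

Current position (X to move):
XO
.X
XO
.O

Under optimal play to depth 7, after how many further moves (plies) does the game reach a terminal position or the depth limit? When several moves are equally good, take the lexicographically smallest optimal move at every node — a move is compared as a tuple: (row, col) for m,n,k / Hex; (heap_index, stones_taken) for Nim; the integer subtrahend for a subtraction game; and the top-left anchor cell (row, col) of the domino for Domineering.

PV length from [XO/.X/XO/.O]: 1 ply

[XO/.X/XO/.O] X move#1: (1,0):+1/XO/XX/XO/.O*, (3,0):+0/XO/.X/XO/XO
[XO/XX/XO/.O] end (terminal -1, O#2); searched XO/.X/XO/.O to 7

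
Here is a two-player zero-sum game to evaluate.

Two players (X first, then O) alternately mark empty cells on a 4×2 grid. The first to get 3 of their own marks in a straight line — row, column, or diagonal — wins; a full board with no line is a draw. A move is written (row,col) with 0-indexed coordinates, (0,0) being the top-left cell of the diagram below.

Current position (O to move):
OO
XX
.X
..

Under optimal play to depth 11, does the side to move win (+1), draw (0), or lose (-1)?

[OO/XX/.X/..] O move#1: (2,0):-1/OO/XX/OX/.., (3,0):-1/OO/XX/.X/O., (3,1):+0/OO/XX/.X/.O*
[OO/XX/.X/.O] X move#2: (2,0):+0/OO/XX/XX/.O*, (3,0):+0/OO/XX/.X/XO
[OO/XX/XX/.O] O move#3: (3,0):+0/OO/XX/XX/OO*
[OO/XX/XX/OO] end (terminal +0, X#4); searched OO/XX/.X/.. to 11

value(OO/XX/.X/.., O) = 0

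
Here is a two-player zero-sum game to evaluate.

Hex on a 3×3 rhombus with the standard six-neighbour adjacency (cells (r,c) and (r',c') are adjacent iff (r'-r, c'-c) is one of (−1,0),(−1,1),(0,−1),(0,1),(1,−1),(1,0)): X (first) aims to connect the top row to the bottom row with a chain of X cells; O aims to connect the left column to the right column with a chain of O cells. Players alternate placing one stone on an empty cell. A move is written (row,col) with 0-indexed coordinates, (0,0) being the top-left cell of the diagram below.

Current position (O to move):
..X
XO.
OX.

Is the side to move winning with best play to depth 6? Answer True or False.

O winning at [..X/XO./OX.]: True

p1 O@[..X/XO./OX.]: (0,0)[O.X/XO./OX.]-1 (0,1)[.OX/XO./OX.]-1 (1,2)[..X/XOO/OX.]+1* (2,2)[..X/XO./OXO]-1
p2 X@[..X/XOO/OX.] terminal -1; root [..X/XO./OX.] d6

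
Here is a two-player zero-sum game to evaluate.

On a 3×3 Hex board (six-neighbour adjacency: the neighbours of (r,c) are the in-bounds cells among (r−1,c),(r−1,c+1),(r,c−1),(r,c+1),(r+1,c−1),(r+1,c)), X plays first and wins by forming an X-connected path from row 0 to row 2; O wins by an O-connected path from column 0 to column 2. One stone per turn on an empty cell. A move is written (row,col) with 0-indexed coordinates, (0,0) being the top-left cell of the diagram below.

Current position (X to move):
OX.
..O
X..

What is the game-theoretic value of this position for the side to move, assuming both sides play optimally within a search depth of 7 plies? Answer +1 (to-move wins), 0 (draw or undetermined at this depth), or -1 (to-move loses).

value(OX./..O/X.., X) = +1

ply 1, X at OX./..O/X.. | (0,2)=+1→OXX/..O/X..*; (1,0)=+1→OX./X.O/X..; (1,1)=+1→OX./.XO/X..; (2,1)=+1→OX./..O/XX.; (2,2)=+1→OX./..O/X.X
ply 2, O at OXX/..O/X.. | (1,0)=-1→OXX/O.O/X..*; (1,1)=-1→OXX/.OO/X..; (2,1)=-1→OXX/..O/XO.; (2,2)=-1→OXX/..O/X.O
ply 3, X at OXX/O.O/X.. | (1,1)=+1→OXX/OXO/X..*; (2,1)=-1→OXX/O.O/XX.; (2,2)=-1→OXX/O.O/X.X
ply 4: OXX/OXO/X.. is terminal -1 (O); from OX./..O/X.. depth 7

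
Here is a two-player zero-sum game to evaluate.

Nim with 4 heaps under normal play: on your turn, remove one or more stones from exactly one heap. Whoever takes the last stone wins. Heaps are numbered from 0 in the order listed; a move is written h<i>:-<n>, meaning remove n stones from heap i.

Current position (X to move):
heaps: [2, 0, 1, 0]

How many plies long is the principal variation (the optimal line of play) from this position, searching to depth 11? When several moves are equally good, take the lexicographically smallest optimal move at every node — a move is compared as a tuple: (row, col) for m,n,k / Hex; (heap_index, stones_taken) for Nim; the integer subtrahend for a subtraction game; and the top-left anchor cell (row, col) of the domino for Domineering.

PV length from [(2,0,1,0)]: 3 plies

[(2,0,1,0)] X move#1: h0:-1:+1/(1,0,1,0)*, h0:-2:-1/(0,0,1,0), h2:-1:-1/(2,0,0,0)
[(1,0,1,0)] O move#2: h0:-1:-1/(0,0,1,0)*, h2:-1:-1/(1,0,0,0)
[(0,0,1,0)] X move#3: h2:-1:+1/(0,0,0,0)*
[(0,0,0,0)] end (terminal -1, O#4); searched (2,0,1,0) to 11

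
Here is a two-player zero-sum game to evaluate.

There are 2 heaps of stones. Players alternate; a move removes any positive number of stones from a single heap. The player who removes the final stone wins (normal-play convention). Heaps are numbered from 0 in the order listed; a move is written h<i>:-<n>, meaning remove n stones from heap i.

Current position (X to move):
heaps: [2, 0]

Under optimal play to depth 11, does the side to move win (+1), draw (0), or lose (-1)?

ply 1, X at (2,0) | h0:-1=-1→(1,0); h0:-2=+1→(0,0)*
ply 2: (0,0) is terminal -1 (O); from (2,0) depth 11

value((2,0), X) = +1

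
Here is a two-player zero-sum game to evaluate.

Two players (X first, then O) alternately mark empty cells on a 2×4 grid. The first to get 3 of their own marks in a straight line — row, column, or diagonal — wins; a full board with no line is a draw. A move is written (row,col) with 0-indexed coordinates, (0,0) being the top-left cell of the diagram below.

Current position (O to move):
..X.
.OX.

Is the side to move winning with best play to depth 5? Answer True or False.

[..X./.OX.] O move#1: (0,0):+0/O.X./.OX.*, (0,1):+0/.OX./.OX., (0,3):+0/..XO/.OX., (1,0):-1/..X./OOX., (1,3):-1/..X./.OXO
[O.X./.OX.] X move#2: (0,1):+0/OXX./.OX.*, (0,3):+0/O.XX/.OX., (1,0):+0/O.X./XOX., (1,3):+0/O.X./.OXX
[OXX./.OX.] O move#3: (0,3):+0/OXXO/.OX.*, (1,0):-1/OXX./OOX., (1,3):-1/OXX./.OXO
[OXXO/.OX.] X move#4: (1,0):+0/OXXO/XOX.*, (1,3):+0/OXXO/.OXX
[OXXO/XOX.] O move#5: (1,3):+0/OXXO/XOXO*
[OXXO/XOXO] end (terminal +0, X#6); searched ..X./.OX. to 5

O winning at [..X./.OX.]: False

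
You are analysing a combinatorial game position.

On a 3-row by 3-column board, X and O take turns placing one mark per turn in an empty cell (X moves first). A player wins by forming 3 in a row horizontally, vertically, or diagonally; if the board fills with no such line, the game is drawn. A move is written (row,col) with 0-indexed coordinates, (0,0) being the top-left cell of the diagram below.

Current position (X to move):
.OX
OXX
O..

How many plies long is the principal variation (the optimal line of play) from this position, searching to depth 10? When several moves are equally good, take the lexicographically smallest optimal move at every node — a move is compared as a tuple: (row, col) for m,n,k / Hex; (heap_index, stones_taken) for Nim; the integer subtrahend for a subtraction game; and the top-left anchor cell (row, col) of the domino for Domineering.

PV length from [.OX/OXX/O..]: 1 ply

ply 1, X at .OX/OXX/O.. | (0,0)=+0→XOX/OXX/O..; (2,1)=-1→.OX/OXX/OX.; (2,2)=+1→.OX/OXX/O.X*
ply 2: .OX/OXX/O.X is terminal -1 (O); from .OX/OXX/O.. depth 10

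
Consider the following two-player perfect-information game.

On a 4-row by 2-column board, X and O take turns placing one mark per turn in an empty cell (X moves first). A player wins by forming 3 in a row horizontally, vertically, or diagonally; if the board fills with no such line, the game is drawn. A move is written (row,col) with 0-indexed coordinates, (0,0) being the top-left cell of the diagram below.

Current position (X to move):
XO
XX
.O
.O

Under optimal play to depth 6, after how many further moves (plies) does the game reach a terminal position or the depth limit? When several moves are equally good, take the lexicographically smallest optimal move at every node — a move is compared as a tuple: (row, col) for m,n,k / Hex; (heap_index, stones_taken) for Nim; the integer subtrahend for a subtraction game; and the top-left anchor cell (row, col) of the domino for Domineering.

ply 1, X at XO/XX/.O/.O | (2,0)=+1→XO/XX/XO/.O*; (3,0)=+0→XO/XX/.O/XO
ply 2: XO/XX/XO/.O is terminal -1 (O); from XO/XX/.O/.O depth 6

PV length from [XO/XX/.O/.O]: 1 ply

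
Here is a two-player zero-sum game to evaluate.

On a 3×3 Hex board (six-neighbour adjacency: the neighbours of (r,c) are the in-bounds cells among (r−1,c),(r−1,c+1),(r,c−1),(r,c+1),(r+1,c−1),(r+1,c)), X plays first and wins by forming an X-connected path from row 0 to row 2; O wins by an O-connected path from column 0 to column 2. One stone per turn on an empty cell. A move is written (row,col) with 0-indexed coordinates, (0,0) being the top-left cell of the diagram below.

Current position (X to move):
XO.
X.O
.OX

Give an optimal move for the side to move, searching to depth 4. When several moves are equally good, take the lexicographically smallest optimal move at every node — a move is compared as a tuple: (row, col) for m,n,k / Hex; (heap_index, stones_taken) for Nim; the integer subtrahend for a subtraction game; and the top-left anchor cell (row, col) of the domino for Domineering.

X's best at [XO./X.O/.OX]: (2,0)

p1 X@[XO./X.O/.OX]: (0,2)[XOX/X.O/.OX]-1 (1,1)[XO./XXO/.OX]-1 (2,0)[XO./X.O/XOX]+1*
p2 O@[XO./X.O/XOX] terminal -1; root [XO./X.O/.OX] d4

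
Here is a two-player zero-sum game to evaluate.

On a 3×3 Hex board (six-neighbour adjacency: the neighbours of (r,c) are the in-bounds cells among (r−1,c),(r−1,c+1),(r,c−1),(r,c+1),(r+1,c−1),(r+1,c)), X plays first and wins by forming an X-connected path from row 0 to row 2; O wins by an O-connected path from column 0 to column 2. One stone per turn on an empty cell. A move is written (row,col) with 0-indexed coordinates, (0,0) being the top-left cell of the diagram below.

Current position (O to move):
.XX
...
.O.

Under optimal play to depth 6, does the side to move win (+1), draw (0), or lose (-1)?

[.XX/.../.O.] O move#1: (0,0):-1/OXX/.../.O., (1,0):+1/.XX/O../.O.*, (1,1):+1/.XX/.O./.O., (1,2):-1/.XX/..O/.O., (2,0):+1/.XX/.../OO., (2,2):-1/.XX/.../.OO
[.XX/O../.O.] X move#2: (0,0):-1/XXX/O../.O.*, (1,1):-1/.XX/OX./.O., (1,2):-1/.XX/O.X/.O., (2,0):-1/.XX/O../XO., (2,2):-1/.XX/O../.OX
[XXX/O../.O.] O move#3: (1,1):+1/XXX/OO./.O.*, (1,2):+1/XXX/O.O/.O., (2,0):+1/XXX/O../OO., (2,2):+1/XXX/O../.OO
[XXX/OO./.O.] X move#4: (1,2):-1/XXX/OOX/.O.*, (2,0):-1/XXX/OO./XO., (2,2):-1/XXX/OO./.OX
[XXX/OOX/.O.] O move#5: (2,0):-1/XXX/OOX/OO., (2,2):+1/XXX/OOX/.OO*
[XXX/OOX/.OO] end (terminal -1, X#6); searched .XX/.../.O. to 6

value(.XX/.../.O., O) = +1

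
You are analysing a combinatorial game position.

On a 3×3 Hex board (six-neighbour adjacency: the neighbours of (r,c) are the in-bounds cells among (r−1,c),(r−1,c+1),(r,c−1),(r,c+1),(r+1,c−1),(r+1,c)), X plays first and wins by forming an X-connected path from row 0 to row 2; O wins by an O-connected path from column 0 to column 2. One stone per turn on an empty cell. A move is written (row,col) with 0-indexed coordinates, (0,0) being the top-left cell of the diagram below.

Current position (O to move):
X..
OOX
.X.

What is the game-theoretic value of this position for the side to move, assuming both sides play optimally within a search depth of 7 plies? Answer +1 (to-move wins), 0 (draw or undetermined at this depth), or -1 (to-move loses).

value(X../OOX/.X., O) = +1

[X../OOX/.X.] O move#1: (0,1):-1/XO./OOX/.X., (0,2):+1/X.O/OOX/.X.*, (2,0):-1/X../OOX/OX., (2,2):-1/X../OOX/.XO
[X.O/OOX/.X.] end (terminal -1, X#2); searched X../OOX/.X. to 7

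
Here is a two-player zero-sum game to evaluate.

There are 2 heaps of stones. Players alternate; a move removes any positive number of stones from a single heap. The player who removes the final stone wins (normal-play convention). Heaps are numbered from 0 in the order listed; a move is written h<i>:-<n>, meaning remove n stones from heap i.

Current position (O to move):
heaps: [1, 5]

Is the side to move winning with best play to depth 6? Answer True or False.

O winning at [(1,5)]: True

p1 O@[(1,5)]: h0:-1[(0,5)]-1 h1:-1[(1,4)]-1 h1:-2[(1,3)]-1 h1:-3[(1,2)]-1 h1:-4[(1,1)]+1* h1:-5[(1,0)]-1
p2 X@[(1,1)]: h0:-1[(0,1)]-1* h1:-1[(1,0)]-1
p3 O@[(0,1)]: h1:-1[(0,0)]+1*
p4 X@[(0,0)] terminal -1; root [(1,5)] d6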